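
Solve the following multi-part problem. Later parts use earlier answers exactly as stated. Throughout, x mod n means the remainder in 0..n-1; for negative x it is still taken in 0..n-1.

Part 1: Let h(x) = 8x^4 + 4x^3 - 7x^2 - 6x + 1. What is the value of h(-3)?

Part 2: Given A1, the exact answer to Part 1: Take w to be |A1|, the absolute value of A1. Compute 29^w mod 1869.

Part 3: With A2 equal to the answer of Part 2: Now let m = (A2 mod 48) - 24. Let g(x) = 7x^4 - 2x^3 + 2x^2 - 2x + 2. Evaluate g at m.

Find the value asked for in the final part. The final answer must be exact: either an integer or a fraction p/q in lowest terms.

Part 1: 8*(-3)^4 + 4*(-3)^3 - 7*(-3)^2 - 6*(-3)^1 + 1 = (648) + (-108) + (-63) + (18) + (1) = 496; answer 496
Part 2: A1 = 496; w = 496; squarings mod 1869: 29^1=29, 29^2=841, 29^4=799, 29^8=1072, 29^16=1618, 29^32=1324, 29^64=1723, 29^128=757, 29^256=1135; 29^496 = 29^16 * 29^32 * 29^64 * 29^128 * 29^256 = 631 (mod 1869); answer 631
Part 3: A2 = 631; m = -17; 7*(-17)^4 - 2*(-17)^3 + 2*(-17)^2 - 2*(-17)^1 + 2 = (584647) + (9826) + (578) + (34) + (2) = 595087; answer 595087

595087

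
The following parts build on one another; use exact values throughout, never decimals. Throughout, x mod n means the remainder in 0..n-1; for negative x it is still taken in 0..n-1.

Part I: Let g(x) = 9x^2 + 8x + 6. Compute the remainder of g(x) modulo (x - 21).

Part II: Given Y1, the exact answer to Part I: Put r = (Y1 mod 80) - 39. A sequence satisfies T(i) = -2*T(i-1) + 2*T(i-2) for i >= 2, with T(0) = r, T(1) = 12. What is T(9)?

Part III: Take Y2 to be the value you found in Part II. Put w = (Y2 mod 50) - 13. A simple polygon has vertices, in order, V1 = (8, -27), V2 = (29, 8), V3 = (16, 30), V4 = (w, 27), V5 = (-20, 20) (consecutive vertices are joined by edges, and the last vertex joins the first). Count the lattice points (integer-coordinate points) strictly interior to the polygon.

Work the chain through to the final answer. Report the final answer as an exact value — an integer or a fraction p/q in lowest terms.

Part I: remainder = value at the root: 9*(21)^2 + 8*(21)^1 + 6 = (3969) + (168) + (6) = 4143; answer 4143
Part II: Y1 = 4143; r = 24; T(2) = -2*(12) + 2*(24) = 24; iterating: T(2)=24, T(3)=-24, T(4)=96, T(5)=-240, T(6)=672, T(7)=-1824, T(8)=4992, T(9)=-13632; answer -13632
Part III: Y2 = -13632; w = 5; cross terms: (8*8 - 29*-27)=847, (29*30 - 16*8)=742, (16*27 - 5*30)=282, (5*20 - -20*27)=640, (-20*-27 - 8*20)=380; twice the area = |2891| = 2891; area = 2891/2; boundary points = 7 + 1 + 1 + 1 + 1 = 11; strictly interior points = area - boundary/2 + 1 = 1441; answer 1441

1441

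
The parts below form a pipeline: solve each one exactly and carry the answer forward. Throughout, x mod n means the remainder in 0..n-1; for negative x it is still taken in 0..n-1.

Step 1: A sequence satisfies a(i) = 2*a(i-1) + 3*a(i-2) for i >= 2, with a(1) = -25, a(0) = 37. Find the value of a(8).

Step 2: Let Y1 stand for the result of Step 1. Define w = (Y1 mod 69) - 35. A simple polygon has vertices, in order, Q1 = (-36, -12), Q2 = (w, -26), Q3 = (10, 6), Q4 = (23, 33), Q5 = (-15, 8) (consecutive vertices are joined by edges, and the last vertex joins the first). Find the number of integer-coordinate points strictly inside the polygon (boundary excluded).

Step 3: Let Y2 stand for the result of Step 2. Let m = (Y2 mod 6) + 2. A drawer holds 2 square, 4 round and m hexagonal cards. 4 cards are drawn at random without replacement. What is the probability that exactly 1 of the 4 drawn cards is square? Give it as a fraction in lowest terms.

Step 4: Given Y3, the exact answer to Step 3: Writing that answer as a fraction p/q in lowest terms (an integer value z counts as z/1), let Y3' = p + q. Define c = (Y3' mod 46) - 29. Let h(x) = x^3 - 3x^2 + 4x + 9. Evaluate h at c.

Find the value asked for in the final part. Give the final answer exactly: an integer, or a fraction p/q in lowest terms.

Step 1: a(2) = 2*(-25) + 3*(37) = 61; iterating: a(2)=61, a(3)=47, a(4)=277, a(5)=695, a(6)=2221, a(7)=6527, a(8)=19717; answer 19717
Step 2: Y1 = 19717; w = 17; cross terms: (-36*-26 - 17*-12)=1140, (17*6 - 10*-26)=362, (10*33 - 23*6)=192, (23*8 - -15*33)=679, (-15*-12 - -36*8)=468; twice the area = |2841| = 2841; area = 2841/2; boundary points = 1 + 1 + 1 + 1 + 1 = 5; strictly interior points = area - boundary/2 + 1 = 1419; answer 1419
Step 3: Y2 = 1419; m = 5; total draws C(11,4) = 330; favorable C(2,1)*C(9,3) = 168; P = 28/55; answer 28/55
Step 4: Y3 = 28/55; threaded value p + q = 83; c = 8; 1*(8)^3 - 3*(8)^2 + 4*(8)^1 + 9 = (512) + (-192) + (32) + (9) = 361; answer 361

361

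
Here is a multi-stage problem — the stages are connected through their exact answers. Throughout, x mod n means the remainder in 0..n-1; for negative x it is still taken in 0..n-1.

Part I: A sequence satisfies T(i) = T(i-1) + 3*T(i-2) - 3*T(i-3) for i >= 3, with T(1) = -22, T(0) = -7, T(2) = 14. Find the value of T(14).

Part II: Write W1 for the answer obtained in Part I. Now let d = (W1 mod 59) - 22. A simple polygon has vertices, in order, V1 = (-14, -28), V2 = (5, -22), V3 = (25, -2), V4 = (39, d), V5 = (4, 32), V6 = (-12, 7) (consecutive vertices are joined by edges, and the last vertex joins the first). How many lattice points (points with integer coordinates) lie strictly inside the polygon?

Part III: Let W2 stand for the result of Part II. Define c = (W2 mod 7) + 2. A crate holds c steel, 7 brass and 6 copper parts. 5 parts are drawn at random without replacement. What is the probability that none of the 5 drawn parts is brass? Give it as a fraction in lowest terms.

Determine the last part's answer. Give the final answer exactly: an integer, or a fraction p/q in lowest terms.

Part I: T(3) = 1*(14) + 3*(-22) - 3*(-7) = -31; iterating: T(3)=-31, T(4)=77, T(5)=-58, T(6)=266, T(7)=-139, T(8)=833, T(9)=-382, T(10)=2534, T(11)=-1111, T(12)=7637, T(13)=-3298, T(14)=22946; answer 22946
Part II: W1 = 22946; d = 32; cross terms: (-14*-22 - 5*-28)=448, (5*-2 - 25*-22)=540, (25*32 - 39*-2)=878, (39*32 - 4*32)=1120, (4*7 - -12*32)=412, (-12*-28 - -14*7)=434; twice the area = |3832| = 3832; area = 1916; boundary points = 1 + 20 + 2 + 35 + 1 + 1 = 60; strictly interior points = area - boundary/2 + 1 = 1887; answer 1887
Part III: W2 = 1887; c = 6; total draws C(19,5) = 11628; favorable C(12,5) = 792; P = 22/323; answer 22/323

22/323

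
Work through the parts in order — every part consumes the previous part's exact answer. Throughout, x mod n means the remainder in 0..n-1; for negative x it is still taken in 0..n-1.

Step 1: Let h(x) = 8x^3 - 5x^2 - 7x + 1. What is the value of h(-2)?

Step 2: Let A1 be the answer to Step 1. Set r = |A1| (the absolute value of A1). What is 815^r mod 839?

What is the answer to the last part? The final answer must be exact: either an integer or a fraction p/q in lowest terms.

651

Step 1: 8*(-2)^3 - 5*(-2)^2 - 7*(-2)^1 + 1 = (-64) + (-20) + (14) + (1) = -69; answer -69
Step 2: A1 = -69; r = 69; squarings mod 839: 815^1=815, 815^2=576, 815^4=371, 815^8=45, 815^16=347, 815^32=432, 815^64=366; 815^69 = 815^1 * 815^4 * 815^64 = 651 (mod 839); answer 651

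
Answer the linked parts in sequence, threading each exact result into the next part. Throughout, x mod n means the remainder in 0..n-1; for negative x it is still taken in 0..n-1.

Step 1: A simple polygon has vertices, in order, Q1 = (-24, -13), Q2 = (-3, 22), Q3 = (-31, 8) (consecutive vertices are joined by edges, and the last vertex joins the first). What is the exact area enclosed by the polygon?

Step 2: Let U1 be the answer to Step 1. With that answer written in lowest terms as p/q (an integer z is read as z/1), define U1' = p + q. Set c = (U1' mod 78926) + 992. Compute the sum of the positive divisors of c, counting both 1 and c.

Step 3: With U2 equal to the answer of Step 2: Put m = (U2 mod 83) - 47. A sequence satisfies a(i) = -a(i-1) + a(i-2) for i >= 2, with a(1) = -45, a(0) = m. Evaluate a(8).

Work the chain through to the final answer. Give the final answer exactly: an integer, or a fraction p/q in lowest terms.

Step 1: cross terms: (-24*22 - -3*-13)=-567, (-3*8 - -31*22)=658, (-31*-13 - -24*8)=595; twice the area = |686| = 686; area = 343; answer 343
Step 2: U1 = 343; threaded value p + q = 344; c = 1336; 1336 = 2^3 * 167; sigma = (1 + 2 + 4 + 8) * (1 + 167) = 15 * 168 = 2520; answer 2520
Step 3: U2 = 2520; m = -17; a(2) = -1*(-45) + 1*(-17) = 28; iterating: a(2)=28, a(3)=-73, a(4)=101, a(5)=-174, a(6)=275, a(7)=-449, a(8)=724; answer 724

724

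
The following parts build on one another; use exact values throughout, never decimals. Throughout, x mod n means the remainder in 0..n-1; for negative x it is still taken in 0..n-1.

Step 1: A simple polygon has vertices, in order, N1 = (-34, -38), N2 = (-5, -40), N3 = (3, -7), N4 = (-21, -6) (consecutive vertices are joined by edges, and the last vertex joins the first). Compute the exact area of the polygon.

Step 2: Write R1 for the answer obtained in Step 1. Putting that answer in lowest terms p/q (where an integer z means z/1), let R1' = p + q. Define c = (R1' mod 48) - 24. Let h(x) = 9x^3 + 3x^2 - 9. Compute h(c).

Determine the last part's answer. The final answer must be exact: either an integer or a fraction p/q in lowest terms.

Step 1: cross terms: (-34*-40 - -5*-38)=1170, (-5*-7 - 3*-40)=155, (3*-6 - -21*-7)=-165, (-21*-38 - -34*-6)=594; twice the area = |1754| = 1754; area = 877; answer 877
Step 2: R1 = 877; threaded value p + q = 878; c = -10; 9*(-10)^3 + 3*(-10)^2 - 9 = (-9000) + (300) + (-9) = -8709; answer -8709

-8709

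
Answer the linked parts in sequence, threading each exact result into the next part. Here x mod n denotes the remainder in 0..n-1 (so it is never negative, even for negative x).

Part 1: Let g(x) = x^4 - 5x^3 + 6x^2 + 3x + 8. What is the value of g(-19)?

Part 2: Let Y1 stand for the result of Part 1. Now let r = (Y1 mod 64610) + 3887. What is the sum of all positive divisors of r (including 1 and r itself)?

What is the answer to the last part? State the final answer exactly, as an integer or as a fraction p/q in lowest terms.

145080

Part 1: 1*(-19)^4 - 5*(-19)^3 + 6*(-19)^2 + 3*(-19)^1 + 8 = (130321) + (34295) + (2166) + (-57) + (8) = 166733; answer 166733
Part 2: Y1 = 166733; r = 41400; 41400 = 2^3 * 3^2 * 5^2 * 23; sigma = (1 + 2 + 4 + 8) * (1 + 3 + 9) * (1 + 5 + 25) * (1 + 23) = 15 * 13 * 31 * 24 = 145080; answer 145080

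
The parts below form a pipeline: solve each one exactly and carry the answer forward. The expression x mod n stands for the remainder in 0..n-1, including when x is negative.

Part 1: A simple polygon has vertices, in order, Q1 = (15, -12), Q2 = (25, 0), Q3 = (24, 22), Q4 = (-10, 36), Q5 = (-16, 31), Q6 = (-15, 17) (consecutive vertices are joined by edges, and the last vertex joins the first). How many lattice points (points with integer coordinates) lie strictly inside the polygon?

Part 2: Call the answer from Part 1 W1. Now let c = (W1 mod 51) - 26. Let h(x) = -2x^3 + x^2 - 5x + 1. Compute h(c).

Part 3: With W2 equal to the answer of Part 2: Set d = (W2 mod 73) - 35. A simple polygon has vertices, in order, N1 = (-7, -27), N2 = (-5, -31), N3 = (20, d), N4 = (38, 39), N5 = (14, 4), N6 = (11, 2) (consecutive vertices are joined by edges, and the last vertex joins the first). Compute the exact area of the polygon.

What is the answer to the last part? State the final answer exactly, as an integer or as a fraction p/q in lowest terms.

1305/2

Part 1: cross terms: (15*0 - 25*-12)=300, (25*22 - 24*0)=550, (24*36 - -10*22)=1084, (-10*31 - -16*36)=266, (-16*17 - -15*31)=193, (-15*-12 - 15*17)=-75; twice the area = |2318| = 2318; area = 1159; boundary points = 2 + 1 + 2 + 1 + 1 + 1 = 8; strictly interior points = area - boundary/2 + 1 = 1156; answer 1156
Part 2: W1 = 1156; c = 8; -2*(8)^3 + 1*(8)^2 - 5*(8)^1 + 1 = (-1024) + (64) + (-40) + (1) = -999; answer -999
Part 3: W2 = -999; d = -12; cross terms: (-7*-31 - -5*-27)=82, (-5*-12 - 20*-31)=680, (20*39 - 38*-12)=1236, (38*4 - 14*39)=-394, (14*2 - 11*4)=-16, (11*-27 - -7*2)=-283; twice the area = |1305| = 1305; area = 1305/2; answer 1305/2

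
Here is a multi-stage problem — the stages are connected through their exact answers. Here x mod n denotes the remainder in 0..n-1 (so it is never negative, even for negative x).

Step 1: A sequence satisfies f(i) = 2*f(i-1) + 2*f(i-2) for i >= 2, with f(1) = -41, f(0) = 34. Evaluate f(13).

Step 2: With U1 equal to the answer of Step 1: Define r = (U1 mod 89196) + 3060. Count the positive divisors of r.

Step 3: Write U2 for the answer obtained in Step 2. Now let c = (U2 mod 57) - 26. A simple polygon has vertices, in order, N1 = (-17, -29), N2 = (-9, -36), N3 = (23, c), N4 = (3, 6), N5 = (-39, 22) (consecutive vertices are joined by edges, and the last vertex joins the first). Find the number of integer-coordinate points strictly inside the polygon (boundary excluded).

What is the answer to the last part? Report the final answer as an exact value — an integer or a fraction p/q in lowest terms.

Step 1: f(2) = 2*(-41) + 2*(34) = -14; iterating: f(2)=-14, f(3)=-110, f(4)=-248, f(5)=-716, f(6)=-1928, f(7)=-5288, f(8)=-14432, f(9)=-39440, f(10)=-107744, f(11)=-294368, f(12)=-804224, f(13)=-2197184; answer -2197184
Step 2: U1 = -2197184; r = 35776; 35776 = 2^6 * 13 * 43; number of divisors = (6+1) * (1+1) * (1+1) = 28; answer 28
Step 3: U2 = 28; c = 2; cross terms: (-17*-36 - -9*-29)=351, (-9*2 - 23*-36)=810, (23*6 - 3*2)=132, (3*22 - -39*6)=300, (-39*-29 - -17*22)=1505; twice the area = |3098| = 3098; area = 1549; boundary points = 1 + 2 + 4 + 2 + 1 = 10; strictly interior points = area - boundary/2 + 1 = 1545; answer 1545

1545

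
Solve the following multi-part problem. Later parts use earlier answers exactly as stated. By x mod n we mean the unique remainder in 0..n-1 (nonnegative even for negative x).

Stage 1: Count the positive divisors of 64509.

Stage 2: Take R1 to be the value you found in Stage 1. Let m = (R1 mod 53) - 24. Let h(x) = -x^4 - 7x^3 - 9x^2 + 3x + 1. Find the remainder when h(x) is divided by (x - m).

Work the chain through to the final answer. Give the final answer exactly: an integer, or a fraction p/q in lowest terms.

-107659

Stage 1: 64509 = 3 * 21503; number of divisors = (1+1) * (1+1) = 4; answer 4
Stage 2: R1 = 4; m = -20; remainder = value at the root: -1*(-20)^4 - 7*(-20)^3 - 9*(-20)^2 + 3*(-20)^1 + 1 = (-160000) + (56000) + (-3600) + (-60) + (1) = -107659; answer -107659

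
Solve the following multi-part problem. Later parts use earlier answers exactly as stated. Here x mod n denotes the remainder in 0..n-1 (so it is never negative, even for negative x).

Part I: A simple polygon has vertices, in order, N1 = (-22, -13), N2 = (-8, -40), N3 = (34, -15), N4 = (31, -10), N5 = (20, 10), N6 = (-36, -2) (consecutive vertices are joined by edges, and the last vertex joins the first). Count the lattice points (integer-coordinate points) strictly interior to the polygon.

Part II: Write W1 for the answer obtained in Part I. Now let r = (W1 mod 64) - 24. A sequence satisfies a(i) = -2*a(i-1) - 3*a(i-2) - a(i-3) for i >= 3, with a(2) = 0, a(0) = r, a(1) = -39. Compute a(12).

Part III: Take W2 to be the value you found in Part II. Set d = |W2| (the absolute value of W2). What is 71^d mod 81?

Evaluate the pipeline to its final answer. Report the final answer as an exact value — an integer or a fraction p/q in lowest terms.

26

Part I: cross terms: (-22*-40 - -8*-13)=776, (-8*-15 - 34*-40)=1480, (34*-10 - 31*-15)=125, (31*10 - 20*-10)=510, (20*-2 - -36*10)=320, (-36*-13 - -22*-2)=424; twice the area = |3635| = 3635; area = 3635/2; boundary points = 1 + 1 + 1 + 1 + 4 + 1 = 9; strictly interior points = area - boundary/2 + 1 = 1814; answer 1814
Part II: W1 = 1814; r = -2; a(3) = -2*(0) - 3*(-39) - 1*(-2) = 119; iterating: a(3)=119, a(4)=-199, a(5)=41, a(6)=396, a(7)=-716, a(8)=203, a(9)=1346, a(10)=-2585, a(11)=929, a(12)=4551; answer 4551
Part III: W2 = 4551; d = 4551; squarings mod 81: 71^1=71, 71^2=19, 71^4=37, 71^8=73, 71^16=64, 71^32=46, 71^64=10, 71^128=19, 71^256=37, 71^512=73, 71^1024=64, 71^2048=46, 71^4096=10; 71^4551 = 71^1 * 71^2 * 71^4 * 71^64 * 71^128 * 71^256 * 71^4096 = 26 (mod 81); answer 26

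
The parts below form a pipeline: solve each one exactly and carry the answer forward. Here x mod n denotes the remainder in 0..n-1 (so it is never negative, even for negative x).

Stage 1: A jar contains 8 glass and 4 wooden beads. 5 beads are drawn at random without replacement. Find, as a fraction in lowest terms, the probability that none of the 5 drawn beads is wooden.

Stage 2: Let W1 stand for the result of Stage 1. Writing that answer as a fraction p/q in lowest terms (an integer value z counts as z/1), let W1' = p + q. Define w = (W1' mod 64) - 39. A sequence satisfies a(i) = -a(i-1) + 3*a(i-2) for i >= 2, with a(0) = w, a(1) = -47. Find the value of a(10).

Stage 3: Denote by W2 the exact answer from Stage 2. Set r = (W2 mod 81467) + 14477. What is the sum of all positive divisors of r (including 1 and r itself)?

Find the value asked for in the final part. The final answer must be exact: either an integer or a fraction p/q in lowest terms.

110286

Stage 1: total draws C(12,5) = 792; favorable C(8,5) = 56; P = 7/99; answer 7/99
Stage 2: W1 = 7/99; threaded value p + q = 106; w = 3; a(2) = -1*(-47) + 3*(3) = 56; iterating: a(2)=56, a(3)=-197, a(4)=365, a(5)=-956, a(6)=2051, a(7)=-4919, a(8)=11072, a(9)=-25829, a(10)=59045; answer 59045
Stage 3: W2 = 59045; r = 73522; 73522 = 2 * 36761; sigma = (1 + 2) * (1 + 36761) = 3 * 36762 = 110286; answer 110286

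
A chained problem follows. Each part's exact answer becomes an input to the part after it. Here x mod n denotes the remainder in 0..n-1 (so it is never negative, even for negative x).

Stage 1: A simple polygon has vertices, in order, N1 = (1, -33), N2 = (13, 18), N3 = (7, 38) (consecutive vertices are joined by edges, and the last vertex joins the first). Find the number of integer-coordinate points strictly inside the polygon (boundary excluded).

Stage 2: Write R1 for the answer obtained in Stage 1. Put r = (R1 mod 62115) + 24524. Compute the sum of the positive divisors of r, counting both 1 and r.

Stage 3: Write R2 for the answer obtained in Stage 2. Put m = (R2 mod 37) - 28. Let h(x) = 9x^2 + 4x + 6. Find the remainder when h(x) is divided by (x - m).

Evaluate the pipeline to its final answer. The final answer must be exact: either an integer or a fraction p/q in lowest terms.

166

Stage 1: cross terms: (1*18 - 13*-33)=447, (13*38 - 7*18)=368, (7*-33 - 1*38)=-269; twice the area = |546| = 546; area = 273; boundary points = 3 + 2 + 1 = 6; strictly interior points = area - boundary/2 + 1 = 271; answer 271
Stage 2: R1 = 271; r = 24795; 24795 = 3^2 * 5 * 19 * 29; sigma = (1 + 3 + 9) * (1 + 5) * (1 + 19) * (1 + 29) = 13 * 6 * 20 * 30 = 46800; answer 46800
Stage 3: R2 = 46800; m = 4; remainder = value at the root: 9*(4)^2 + 4*(4)^1 + 6 = (144) + (16) + (6) = 166; answer 166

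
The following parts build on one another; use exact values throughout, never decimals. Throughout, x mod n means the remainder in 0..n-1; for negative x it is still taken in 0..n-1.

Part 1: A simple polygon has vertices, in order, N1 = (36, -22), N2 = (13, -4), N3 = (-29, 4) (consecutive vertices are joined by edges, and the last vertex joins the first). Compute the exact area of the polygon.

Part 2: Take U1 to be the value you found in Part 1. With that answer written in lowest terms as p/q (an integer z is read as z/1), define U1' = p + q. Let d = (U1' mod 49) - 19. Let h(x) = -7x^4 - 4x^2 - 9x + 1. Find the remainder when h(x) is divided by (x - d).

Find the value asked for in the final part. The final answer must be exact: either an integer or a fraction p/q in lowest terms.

-1961209

Part 1: cross terms: (36*-4 - 13*-22)=142, (13*4 - -29*-4)=-64, (-29*-22 - 36*4)=494; twice the area = |572| = 572; area = 286; answer 286
Part 2: U1 = 286; threaded value p + q = 287; d = 23; remainder = value at the root: -7*(23)^4 - 4*(23)^2 - 9*(23)^1 + 1 = (-1958887) + (-2116) + (-207) + (1) = -1961209; answer -1961209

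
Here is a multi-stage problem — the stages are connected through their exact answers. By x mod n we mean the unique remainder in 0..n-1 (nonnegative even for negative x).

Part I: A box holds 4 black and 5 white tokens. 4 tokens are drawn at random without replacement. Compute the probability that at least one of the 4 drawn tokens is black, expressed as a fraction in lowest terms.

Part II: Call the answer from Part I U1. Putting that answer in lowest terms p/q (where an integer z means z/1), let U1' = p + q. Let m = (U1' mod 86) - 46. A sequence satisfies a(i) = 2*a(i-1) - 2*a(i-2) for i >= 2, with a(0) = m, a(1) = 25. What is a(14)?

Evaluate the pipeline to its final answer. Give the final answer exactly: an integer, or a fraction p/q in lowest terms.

Part I: total draws C(9,4) = 126; complement C(5,4) = 5; favorable 126 - 5 = 121; P = 121/126; answer 121/126
Part II: U1 = 121/126; threaded value p + q = 247; m = 29; a(2) = 2*(25) - 2*(29) = -8; iterating: a(2)=-8, a(3)=-66, a(4)=-116, a(5)=-100, a(6)=32, a(7)=264, a(8)=464, a(9)=400, a(10)=-128, a(11)=-1056, a(12)=-1856, a(13)=-1600, a(14)=512; answer 512

512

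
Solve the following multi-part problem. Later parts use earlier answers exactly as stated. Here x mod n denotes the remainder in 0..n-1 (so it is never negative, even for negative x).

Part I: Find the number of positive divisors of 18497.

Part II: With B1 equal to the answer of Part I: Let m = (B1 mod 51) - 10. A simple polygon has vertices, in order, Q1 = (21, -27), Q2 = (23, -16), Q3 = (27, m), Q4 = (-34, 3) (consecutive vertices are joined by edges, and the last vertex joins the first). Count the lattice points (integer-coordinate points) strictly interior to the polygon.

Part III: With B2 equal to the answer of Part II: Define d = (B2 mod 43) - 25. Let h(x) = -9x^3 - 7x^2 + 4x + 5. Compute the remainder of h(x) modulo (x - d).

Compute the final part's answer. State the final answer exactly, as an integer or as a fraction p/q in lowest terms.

Part I: 18497 = 53 * 349; number of divisors = (1+1) * (1+1) = 4; answer 4
Part II: B1 = 4; m = -6; cross terms: (21*-16 - 23*-27)=285, (23*-6 - 27*-16)=294, (27*3 - -34*-6)=-123, (-34*-27 - 21*3)=855; twice the area = |1311| = 1311; area = 1311/2; boundary points = 1 + 2 + 1 + 5 = 9; strictly interior points = area - boundary/2 + 1 = 652; answer 652
Part III: B2 = 652; d = -18; remainder = value at the root: -9*(-18)^3 - 7*(-18)^2 + 4*(-18)^1 + 5 = (52488) + (-2268) + (-72) + (5) = 50153; answer 50153

50153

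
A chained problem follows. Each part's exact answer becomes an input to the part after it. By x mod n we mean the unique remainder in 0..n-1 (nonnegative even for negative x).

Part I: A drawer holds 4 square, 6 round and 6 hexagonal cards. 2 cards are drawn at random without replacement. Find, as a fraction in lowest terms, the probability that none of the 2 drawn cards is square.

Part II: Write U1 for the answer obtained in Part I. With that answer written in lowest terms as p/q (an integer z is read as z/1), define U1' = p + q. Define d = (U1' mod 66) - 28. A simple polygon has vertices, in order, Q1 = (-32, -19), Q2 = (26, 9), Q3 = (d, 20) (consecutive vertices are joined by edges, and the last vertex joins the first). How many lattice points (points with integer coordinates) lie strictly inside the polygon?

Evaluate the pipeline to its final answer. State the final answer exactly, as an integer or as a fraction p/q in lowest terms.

640

Part I: total draws C(16,2) = 120; favorable C(12,2) = 66; P = 11/20; answer 11/20
Part II: U1 = 11/20; threaded value p + q = 31; d = 3; cross terms: (-32*9 - 26*-19)=206, (26*20 - 3*9)=493, (3*-19 - -32*20)=583; twice the area = |1282| = 1282; area = 641; boundary points = 2 + 1 + 1 = 4; strictly interior points = area - boundary/2 + 1 = 640; answer 640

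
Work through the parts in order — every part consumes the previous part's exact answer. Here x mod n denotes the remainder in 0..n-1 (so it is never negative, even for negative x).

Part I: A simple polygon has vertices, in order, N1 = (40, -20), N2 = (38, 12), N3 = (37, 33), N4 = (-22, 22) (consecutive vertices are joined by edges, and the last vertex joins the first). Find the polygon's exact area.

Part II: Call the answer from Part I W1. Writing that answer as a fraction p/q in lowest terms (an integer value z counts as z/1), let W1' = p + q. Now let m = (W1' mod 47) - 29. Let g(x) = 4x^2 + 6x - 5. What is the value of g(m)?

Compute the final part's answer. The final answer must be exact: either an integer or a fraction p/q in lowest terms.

35

Part I: cross terms: (40*12 - 38*-20)=1240, (38*33 - 37*12)=810, (37*22 - -22*33)=1540, (-22*-20 - 40*22)=-440; twice the area = |3150| = 3150; area = 1575; answer 1575
Part II: W1 = 1575; threaded value p + q = 1576; m = -4; 4*(-4)^2 + 6*(-4)^1 - 5 = (64) + (-24) + (-5) = 35; answer 35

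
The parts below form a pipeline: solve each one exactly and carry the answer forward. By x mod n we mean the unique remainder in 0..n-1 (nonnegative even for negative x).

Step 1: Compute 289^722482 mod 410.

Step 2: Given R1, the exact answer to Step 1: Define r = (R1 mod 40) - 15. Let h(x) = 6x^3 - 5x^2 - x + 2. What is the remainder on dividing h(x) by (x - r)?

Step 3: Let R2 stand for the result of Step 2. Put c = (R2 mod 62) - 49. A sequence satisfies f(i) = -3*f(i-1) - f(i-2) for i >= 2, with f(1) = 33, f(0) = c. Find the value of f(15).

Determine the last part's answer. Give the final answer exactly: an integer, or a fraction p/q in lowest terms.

Step 1: squarings mod 410: 289^1=289, 289^2=291, 289^4=221, 289^8=51, 289^16=141, 289^32=201, 289^64=221, 289^128=51, 289^256=141, 289^512=201, 289^1024=221, 289^2048=51, 289^4096=141, 289^8192=201, 289^16384=221, 289^32768=51, 289^65536=141, 289^131072=201, 289^262144=221, 289^524288=51; 289^722482 = 289^2 * 289^16 * 289^32 * 289^512 * 289^1024 * 289^65536 * 289^131072 * 289^524288 = 291 (mod 410); answer 291
Step 2: R1 = 291; r = -4; remainder = value at the root: 6*(-4)^3 - 5*(-4)^2 - 1*(-4)^1 + 2 = (-384) + (-80) + (4) + (2) = -458; answer -458
Step 3: R2 = -458; c = -11; f(2) = -3*(33) - 1*(-11) = -88; iterating: f(2)=-88, f(3)=231, f(4)=-605, f(5)=1584, f(6)=-4147, f(7)=10857, f(8)=-28424, f(9)=74415, f(10)=-194821, f(11)=510048, f(12)=-1335323, f(13)=3495921, f(14)=-9152440, f(15)=23961399; answer 23961399

23961399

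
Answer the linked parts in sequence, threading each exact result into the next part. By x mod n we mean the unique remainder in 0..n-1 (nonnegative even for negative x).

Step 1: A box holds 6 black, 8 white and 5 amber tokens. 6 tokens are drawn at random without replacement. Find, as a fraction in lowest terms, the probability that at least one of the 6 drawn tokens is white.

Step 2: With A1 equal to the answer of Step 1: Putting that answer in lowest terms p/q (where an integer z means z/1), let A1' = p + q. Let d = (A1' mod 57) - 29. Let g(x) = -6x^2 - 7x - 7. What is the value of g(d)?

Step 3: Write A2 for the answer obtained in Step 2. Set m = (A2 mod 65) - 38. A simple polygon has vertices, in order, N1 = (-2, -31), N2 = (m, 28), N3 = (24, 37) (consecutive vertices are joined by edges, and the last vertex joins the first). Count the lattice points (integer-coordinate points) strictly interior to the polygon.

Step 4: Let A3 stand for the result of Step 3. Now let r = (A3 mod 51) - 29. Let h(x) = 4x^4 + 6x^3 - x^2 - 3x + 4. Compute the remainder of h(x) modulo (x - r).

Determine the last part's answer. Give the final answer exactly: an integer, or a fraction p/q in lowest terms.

Step 1: total draws C(19,6) = 27132; complement C(11,6) = 462; favorable 27132 - 462 = 26670; P = 635/646; answer 635/646
Step 2: A1 = 635/646; threaded value p + q = 1281; d = -2; -6*(-2)^2 - 7*(-2)^1 - 7 = (-24) + (14) + (-7) = -17; answer -17
Step 3: A2 = -17; m = 10; cross terms: (-2*28 - 10*-31)=254, (10*37 - 24*28)=-302, (24*-31 - -2*37)=-670; twice the area = |-718| = 718; area = 359; boundary points = 1 + 1 + 2 = 4; strictly interior points = area - boundary/2 + 1 = 358; answer 358
Step 4: A3 = 358; r = -28; remainder = value at the root: 4*(-28)^4 + 6*(-28)^3 - 1*(-28)^2 - 3*(-28)^1 + 4 = (2458624) + (-131712) + (-784) + (84) + (4) = 2326216; answer 2326216

2326216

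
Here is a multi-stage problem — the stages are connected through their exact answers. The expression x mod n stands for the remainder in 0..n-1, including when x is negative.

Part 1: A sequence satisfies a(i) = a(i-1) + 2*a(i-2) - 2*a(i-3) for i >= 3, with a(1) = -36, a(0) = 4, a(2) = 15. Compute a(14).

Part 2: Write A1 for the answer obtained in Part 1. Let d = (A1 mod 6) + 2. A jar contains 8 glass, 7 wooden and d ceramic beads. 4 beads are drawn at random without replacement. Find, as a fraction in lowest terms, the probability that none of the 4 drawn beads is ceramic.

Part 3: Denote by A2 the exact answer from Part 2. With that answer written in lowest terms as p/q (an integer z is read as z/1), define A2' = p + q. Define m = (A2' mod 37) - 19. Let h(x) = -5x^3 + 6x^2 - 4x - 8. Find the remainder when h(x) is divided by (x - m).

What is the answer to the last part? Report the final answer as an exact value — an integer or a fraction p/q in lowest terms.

Part 1: a(3) = 1*(15) + 2*(-36) - 2*(4) = -65; iterating: a(3)=-65, a(4)=37, a(5)=-123, a(6)=81, a(7)=-239, a(8)=169, a(9)=-471, a(10)=345, a(11)=-935, a(12)=697, a(13)=-1863, a(14)=1401; answer 1401
Part 2: A1 = 1401; d = 5; total draws C(20,4) = 4845; favorable C(15,4) = 1365; P = 91/323; answer 91/323
Part 3: A2 = 91/323; threaded value p + q = 414; m = -12; remainder = value at the root: -5*(-12)^3 + 6*(-12)^2 - 4*(-12)^1 - 8 = (8640) + (864) + (48) + (-8) = 9544; answer 9544

9544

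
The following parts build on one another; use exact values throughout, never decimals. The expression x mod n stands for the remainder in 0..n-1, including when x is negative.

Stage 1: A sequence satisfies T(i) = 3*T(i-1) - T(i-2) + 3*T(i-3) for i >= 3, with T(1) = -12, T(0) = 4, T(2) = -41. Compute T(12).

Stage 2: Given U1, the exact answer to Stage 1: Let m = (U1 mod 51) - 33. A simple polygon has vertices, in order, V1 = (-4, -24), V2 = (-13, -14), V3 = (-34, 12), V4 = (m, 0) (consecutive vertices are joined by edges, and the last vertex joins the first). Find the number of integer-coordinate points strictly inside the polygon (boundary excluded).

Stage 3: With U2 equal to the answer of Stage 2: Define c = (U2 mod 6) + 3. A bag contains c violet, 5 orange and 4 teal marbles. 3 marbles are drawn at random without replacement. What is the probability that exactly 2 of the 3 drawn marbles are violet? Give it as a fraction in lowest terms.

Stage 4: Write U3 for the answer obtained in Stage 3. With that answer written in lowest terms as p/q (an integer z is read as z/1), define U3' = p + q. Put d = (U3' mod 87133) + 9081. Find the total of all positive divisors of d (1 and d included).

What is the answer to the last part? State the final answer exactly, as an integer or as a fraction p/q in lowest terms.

9200

Stage 1: T(3) = 3*(-41) - 1*(-12) + 3*(4) = -99; iterating: T(3)=-99, T(4)=-292, T(5)=-900, T(6)=-2705, T(7)=-8091, T(8)=-24268, T(9)=-72828, T(10)=-218489, T(11)=-655443, T(12)=-1966324; answer -1966324
Stage 2: U1 = -1966324; m = -1; cross terms: (-4*-14 - -13*-24)=-256, (-13*12 - -34*-14)=-632, (-34*0 - -1*12)=12, (-1*-24 - -4*0)=24; twice the area = |-852| = 852; area = 426; boundary points = 1 + 1 + 3 + 3 = 8; strictly interior points = area - boundary/2 + 1 = 423; answer 423
Stage 3: U2 = 423; c = 6; total draws C(15,3) = 455; favorable C(6,2)*C(9,1) = 135; P = 27/91; answer 27/91
Stage 4: U3 = 27/91; threaded value p + q = 118; d = 9199; 9199 is prime, so its only divisors are 1 and 9199; sigma = 1 + 9199 = 9200; answer 9200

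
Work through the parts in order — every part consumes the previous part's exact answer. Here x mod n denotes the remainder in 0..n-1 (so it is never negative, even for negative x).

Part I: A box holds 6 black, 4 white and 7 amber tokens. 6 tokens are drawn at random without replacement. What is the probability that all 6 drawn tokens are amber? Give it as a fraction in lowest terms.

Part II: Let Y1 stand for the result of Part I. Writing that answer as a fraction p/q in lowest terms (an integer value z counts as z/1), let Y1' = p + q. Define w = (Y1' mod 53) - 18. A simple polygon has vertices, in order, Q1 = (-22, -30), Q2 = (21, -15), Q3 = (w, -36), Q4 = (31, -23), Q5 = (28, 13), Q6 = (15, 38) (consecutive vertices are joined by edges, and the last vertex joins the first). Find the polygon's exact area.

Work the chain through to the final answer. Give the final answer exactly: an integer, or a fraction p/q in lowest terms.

Part I: total draws C(17,6) = 12376; favorable C(7,6) = 7; P = 1/1768; answer 1/1768
Part II: Y1 = 1/1768; threaded value p + q = 1769; w = 2; cross terms: (-22*-15 - 21*-30)=960, (21*-36 - 2*-15)=-726, (2*-23 - 31*-36)=1070, (31*13 - 28*-23)=1047, (28*38 - 15*13)=869, (15*-30 - -22*38)=386; twice the area = |3606| = 3606; area = 1803; answer 1803

1803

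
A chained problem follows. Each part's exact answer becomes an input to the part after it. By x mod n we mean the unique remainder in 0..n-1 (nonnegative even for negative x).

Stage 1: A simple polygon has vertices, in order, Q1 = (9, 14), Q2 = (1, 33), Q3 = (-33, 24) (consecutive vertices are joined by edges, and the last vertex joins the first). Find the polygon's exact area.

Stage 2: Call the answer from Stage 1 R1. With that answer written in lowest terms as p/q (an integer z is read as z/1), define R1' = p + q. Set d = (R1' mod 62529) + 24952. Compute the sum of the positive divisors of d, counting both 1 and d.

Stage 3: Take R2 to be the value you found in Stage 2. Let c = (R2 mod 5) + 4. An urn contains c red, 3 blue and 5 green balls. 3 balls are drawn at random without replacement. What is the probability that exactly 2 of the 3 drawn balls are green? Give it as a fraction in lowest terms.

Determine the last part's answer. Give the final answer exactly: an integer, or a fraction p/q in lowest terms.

40/143

Stage 1: cross terms: (9*33 - 1*14)=283, (1*24 - -33*33)=1113, (-33*14 - 9*24)=-678; twice the area = |718| = 718; area = 359; answer 359
Stage 2: R1 = 359; threaded value p + q = 360; d = 25312; 25312 = 2^5 * 7 * 113; sigma = (1 + 2 + 4 + 8 + 16 + 32) * (1 + 7) * (1 + 113) = 63 * 8 * 114 = 57456; answer 57456
Stage 3: R2 = 57456; c = 5; total draws C(13,3) = 286; favorable C(5,2)*C(8,1) = 80; P = 40/143; answer 40/143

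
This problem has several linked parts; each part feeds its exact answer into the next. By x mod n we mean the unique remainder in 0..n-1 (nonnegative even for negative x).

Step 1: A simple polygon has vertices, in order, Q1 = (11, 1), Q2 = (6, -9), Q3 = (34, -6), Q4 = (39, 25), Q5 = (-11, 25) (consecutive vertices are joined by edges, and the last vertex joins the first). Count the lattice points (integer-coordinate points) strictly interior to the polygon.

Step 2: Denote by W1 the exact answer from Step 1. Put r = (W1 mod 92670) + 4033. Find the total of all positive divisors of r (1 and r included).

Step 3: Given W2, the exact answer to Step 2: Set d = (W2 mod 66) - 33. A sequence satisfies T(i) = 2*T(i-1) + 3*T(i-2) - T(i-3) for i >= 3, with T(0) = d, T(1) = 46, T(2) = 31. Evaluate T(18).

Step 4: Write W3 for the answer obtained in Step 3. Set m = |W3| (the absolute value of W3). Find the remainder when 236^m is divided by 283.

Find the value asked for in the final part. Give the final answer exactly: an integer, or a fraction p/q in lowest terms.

135

Step 1: cross terms: (11*-9 - 6*1)=-105, (6*-6 - 34*-9)=270, (34*25 - 39*-6)=1084, (39*25 - -11*25)=1250, (-11*1 - 11*25)=-286; twice the area = |2213| = 2213; area = 2213/2; boundary points = 5 + 1 + 1 + 50 + 2 = 59; strictly interior points = area - boundary/2 + 1 = 1078; answer 1078
Step 2: W1 = 1078; r = 5111; 5111 = 19 * 269; sigma = (1 + 19) * (1 + 269) = 20 * 270 = 5400; answer 5400
Step 3: W2 = 5400; d = 21; T(3) = 2*(31) + 3*(46) - 1*(21) = 179; iterating: T(3)=179, T(4)=405, T(5)=1316, T(6)=3668, T(7)=10879, T(8)=31446, T(9)=91861, T(10)=267181, T(11)=778499, T(12)=2266680, T(13)=6601676, T(14)=19224893, T(15)=55988134, T(16)=163049271, T(17)=474838051, T(18)=1382835781; answer 1382835781
Step 4: W3 = 1382835781; m = 1382835781; squarings mod 283: 236^1=236, 236^2=228, 236^4=195, 236^8=103, 236^16=138, 236^32=83, 236^64=97, 236^128=70, 236^256=89, 236^512=280, 236^1024=9, 236^2048=81, 236^4096=52, 236^8192=157, 236^16384=28, 236^32768=218, 236^65536=263, 236^131072=117, 236^262144=105, 236^524288=271, 236^1048576=144, 236^2097152=77, 236^4194304=269, 236^8388608=196, 236^16777216=211, 236^33554432=90, 236^67108864=176, 236^134217728=129, 236^268435456=227, 236^536870912=23, 236^1073741824=246; 236^1382835781 = 236^1 * 236^4 * 236^64 * 236^512 * 236^1024 * 236^8192 * 236^16384 * 236^262144 * 236^524288 * 236^2097152 * 236^4194304 * 236^33554432 * 236^268435456 * 236^1073741824 = 135 (mod 283); answer 135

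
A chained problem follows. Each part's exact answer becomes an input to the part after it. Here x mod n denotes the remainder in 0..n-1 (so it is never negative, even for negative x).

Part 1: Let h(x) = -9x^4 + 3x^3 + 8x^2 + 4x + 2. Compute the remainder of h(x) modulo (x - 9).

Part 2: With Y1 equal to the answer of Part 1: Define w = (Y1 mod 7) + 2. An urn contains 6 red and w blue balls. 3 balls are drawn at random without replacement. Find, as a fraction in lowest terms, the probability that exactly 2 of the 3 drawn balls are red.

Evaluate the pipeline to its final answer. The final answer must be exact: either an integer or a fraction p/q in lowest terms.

Part 1: remainder = value at the root: -9*(9)^4 + 3*(9)^3 + 8*(9)^2 + 4*(9)^1 + 2 = (-59049) + (2187) + (648) + (36) + (2) = -56176; answer -56176
Part 2: Y1 = -56176; w = 8; total draws C(14,3) = 364; favorable C(6,2)*C(8,1) = 120; P = 30/91; answer 30/91

30/91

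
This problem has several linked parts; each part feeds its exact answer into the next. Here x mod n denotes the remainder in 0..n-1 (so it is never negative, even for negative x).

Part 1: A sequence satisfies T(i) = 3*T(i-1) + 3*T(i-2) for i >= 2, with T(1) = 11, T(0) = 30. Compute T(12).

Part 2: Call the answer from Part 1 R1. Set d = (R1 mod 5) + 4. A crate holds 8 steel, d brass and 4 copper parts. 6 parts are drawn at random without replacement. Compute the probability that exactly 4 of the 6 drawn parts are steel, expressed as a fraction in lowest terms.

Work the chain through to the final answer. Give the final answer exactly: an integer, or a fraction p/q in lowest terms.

35/143

Part 1: T(2) = 3*(11) + 3*(30) = 123; iterating: T(2)=123, T(3)=402, T(4)=1575, T(5)=5931, T(6)=22518, T(7)=85347, T(8)=323595, T(9)=1226826, T(10)=4651263, T(11)=17634267, T(12)=66856590; answer 66856590
Part 2: R1 = 66856590; d = 4; total draws C(16,6) = 8008; favorable C(8,4)*C(8,2) = 1960; P = 35/143; answer 35/143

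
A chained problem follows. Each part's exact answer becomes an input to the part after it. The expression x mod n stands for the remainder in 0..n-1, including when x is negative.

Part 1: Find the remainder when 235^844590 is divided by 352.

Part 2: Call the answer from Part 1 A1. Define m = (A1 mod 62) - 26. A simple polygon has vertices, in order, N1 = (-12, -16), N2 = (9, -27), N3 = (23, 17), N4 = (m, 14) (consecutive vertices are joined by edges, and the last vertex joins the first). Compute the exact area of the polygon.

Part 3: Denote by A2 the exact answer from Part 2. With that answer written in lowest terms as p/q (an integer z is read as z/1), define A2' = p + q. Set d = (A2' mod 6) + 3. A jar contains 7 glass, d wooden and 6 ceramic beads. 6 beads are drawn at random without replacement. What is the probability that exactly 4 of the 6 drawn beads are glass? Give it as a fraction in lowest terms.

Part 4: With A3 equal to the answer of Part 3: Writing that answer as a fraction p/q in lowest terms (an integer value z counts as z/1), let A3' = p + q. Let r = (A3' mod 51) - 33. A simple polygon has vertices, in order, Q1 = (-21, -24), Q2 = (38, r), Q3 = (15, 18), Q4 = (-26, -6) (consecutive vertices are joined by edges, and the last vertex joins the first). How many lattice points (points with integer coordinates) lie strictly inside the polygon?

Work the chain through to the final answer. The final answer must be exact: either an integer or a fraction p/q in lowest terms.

Part 1: squarings mod 352: 235^1=235, 235^2=313, 235^4=113, 235^8=97, 235^16=257, 235^32=225, 235^64=289, 235^128=97, 235^256=257, 235^512=225, 235^1024=289, 235^2048=97, 235^4096=257, 235^8192=225, 235^16384=289, 235^32768=97, 235^65536=257, 235^131072=225, 235^262144=289, 235^524288=97; 235^844590 = 235^2 * 235^4 * 235^8 * 235^32 * 235^256 * 235^512 * 235^8192 * 235^16384 * 235^32768 * 235^262144 * 235^524288 = 265 (mod 352); answer 265
Part 2: A1 = 265; m = -9; cross terms: (-12*-27 - 9*-16)=468, (9*17 - 23*-27)=774, (23*14 - -9*17)=475, (-9*-16 - -12*14)=312; twice the area = |2029| = 2029; area = 2029/2; answer 2029/2
Part 3: A2 = 2029/2; threaded value p + q = 2031; d = 6; total draws C(19,6) = 27132; favorable C(7,4)*C(12,2) = 2310; P = 55/646; answer 55/646
Part 4: A3 = 55/646; threaded value p + q = 701; r = 5; cross terms: (-21*5 - 38*-24)=807, (38*18 - 15*5)=609, (15*-6 - -26*18)=378, (-26*-24 - -21*-6)=498; twice the area = |2292| = 2292; area = 1146; boundary points = 1 + 1 + 1 + 1 = 4; strictly interior points = area - boundary/2 + 1 = 1145; answer 1145

1145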